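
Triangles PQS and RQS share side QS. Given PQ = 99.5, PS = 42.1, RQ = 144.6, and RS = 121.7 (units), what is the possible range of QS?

From triangle PQS: |99.5 − 42.1| < QS < 99.5 + 42.1, i.e. 57.4 < QS < 141.6.
From triangle RQS: 22.9 < QS < 266.3.
Both must hold, so QS lies in the intersection.

57.4 < QS < 141.6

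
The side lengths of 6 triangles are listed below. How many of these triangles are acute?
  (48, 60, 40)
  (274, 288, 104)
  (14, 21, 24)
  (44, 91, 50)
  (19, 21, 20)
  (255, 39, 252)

(48,60,40): 40²+48² = 3904 > 3600 = 60² → acute
(274,288,104): 104²+274² = 85892 > 82944 = 288² → acute
(14,21,24): 14²+21² = 637 > 576 = 24² → acute
(44,91,50): 44²+50² = 4436 < 8281 = 91² → obtuse
(19,21,20): 19²+20² = 761 > 441 = 21² → acute
(255,39,252): 39²+252² = 65025 = 255² → right
4 of the 6 are acute.

4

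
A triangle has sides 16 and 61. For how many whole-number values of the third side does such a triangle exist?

31

The third side lies in the open interval (45, 77).
Integers from 46 to 76 inclusive: 76 − 46 + 1 = 31.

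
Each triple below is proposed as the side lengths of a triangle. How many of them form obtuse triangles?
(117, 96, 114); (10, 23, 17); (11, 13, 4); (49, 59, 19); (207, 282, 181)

4

(117,96,114): 96²+114² = 22212 > 13689 = 117² → acute
(10,23,17): 10²+17² = 389 < 529 = 23² → obtuse
(11,13,4): 4²+11² = 137 < 169 = 13² → obtuse
(49,59,19): 19²+49² = 2762 < 3481 = 59² → obtuse
(207,282,181): 181²+207² = 75610 < 79524 = 282² → obtuse
4 of the 5 are obtuse.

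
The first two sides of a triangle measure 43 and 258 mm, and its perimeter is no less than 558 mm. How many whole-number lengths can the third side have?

44

Triangle inequality: 215 < x < 301. Perimeter ≥ 558 gives x ≥ 558 − 43 − 258 = 257.
So 257 ≤ x < 301; integers 257 through 300: 44 values.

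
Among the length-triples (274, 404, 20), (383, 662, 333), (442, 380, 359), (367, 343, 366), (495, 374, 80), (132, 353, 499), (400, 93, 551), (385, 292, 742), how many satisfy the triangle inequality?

(20,274,404): 20+274 ≤ 404 → not valid
(333,383,662): 333+383 > 662 → valid
(359,380,442): 359+380 > 442 → valid
(343,366,367): 343+366 > 367 → valid
(80,374,495): 80+374 ≤ 495 → not valid
(132,353,499): 132+353 ≤ 499 → not valid
(93,400,551): 93+400 ≤ 551 → not valid
(292,385,742): 292+385 ≤ 742 → not valid
3 of the 8 triples form a triangle.

3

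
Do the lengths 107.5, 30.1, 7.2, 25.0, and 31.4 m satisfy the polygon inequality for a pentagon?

No

For a pentagon, each side must be shorter than the sum of the others.
Here the longest side is 107.5, but the remaining 4 sides sum to only 93.7.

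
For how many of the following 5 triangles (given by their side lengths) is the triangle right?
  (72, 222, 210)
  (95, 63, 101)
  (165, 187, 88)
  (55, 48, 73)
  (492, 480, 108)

4

(72,222,210): 72²+210² = 49284 = 222² → right
(95,63,101): 63²+95² = 12994 > 10201 = 101² → acute
(165,187,88): 88²+165² = 34969 = 187² → right
(55,48,73): 48²+55² = 5329 = 73² → right
(492,480,108): 108²+480² = 242064 = 492² → right
4 of the 5 are right.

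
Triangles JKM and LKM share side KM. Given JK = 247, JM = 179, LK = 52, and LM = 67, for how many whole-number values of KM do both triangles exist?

50

From triangle JKM: 68 < KM < 426.
From triangle LKM: 15 < KM < 119.
Intersection: 68 < KM < 119, so integers 69 through 118: 50 values.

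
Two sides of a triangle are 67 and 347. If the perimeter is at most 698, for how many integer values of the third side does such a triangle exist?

4

Triangle inequality: 280 < x < 414. Perimeter ≤ 698 gives x ≤ 698 − 67 − 347 = 284.
So 280 < x ≤ 284; integers 281 through 284: 4 values.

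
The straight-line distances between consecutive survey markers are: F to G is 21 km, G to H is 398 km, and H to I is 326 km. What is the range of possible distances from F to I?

The maximum is all hops collinear in one direction: 21 + 398 + 326 = 745.
The longest hop is 398; the others sum to 347. Folding the others back against it leaves at least 398 − 347 = 51.

51 ≤ FI ≤ 745 km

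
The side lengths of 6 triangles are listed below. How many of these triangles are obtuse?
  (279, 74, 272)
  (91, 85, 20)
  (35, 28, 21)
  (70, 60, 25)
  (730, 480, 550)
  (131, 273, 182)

(279,74,272): 74²+272² = 79460 > 77841 = 279² → acute
(91,85,20): 20²+85² = 7625 < 8281 = 91² → obtuse
(35,28,21): 21²+28² = 1225 = 35² → right
(70,60,25): 25²+60² = 4225 < 4900 = 70² → obtuse
(730,480,550): 480²+550² = 532900 = 730² → right
(131,273,182): 131²+182² = 50285 < 74529 = 273² → obtuse
3 of the 6 are obtuse.

3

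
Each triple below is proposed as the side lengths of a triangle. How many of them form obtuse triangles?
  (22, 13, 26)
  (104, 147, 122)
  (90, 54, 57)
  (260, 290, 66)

3

(22,13,26): 13²+22² = 653 < 676 = 26² → obtuse
(104,147,122): 104²+122² = 25700 > 21609 = 147² → acute
(90,54,57): 54²+57² = 6165 < 8100 = 90² → obtuse
(260,290,66): 66²+260² = 71956 < 84100 = 290² → obtuse
3 of the 4 are obtuse.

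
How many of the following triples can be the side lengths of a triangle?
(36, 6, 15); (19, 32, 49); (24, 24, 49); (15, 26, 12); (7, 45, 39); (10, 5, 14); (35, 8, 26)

4

(6,15,36): 6+15 ≤ 36 → not valid
(19,32,49): 19+32 > 49 → valid
(24,24,49): 24+24 ≤ 49 → not valid
(12,15,26): 12+15 > 26 → valid
(7,39,45): 7+39 > 45 → valid
(5,10,14): 5+10 > 14 → valid
(8,26,35): 8+26 ≤ 35 → not valid
4 of the 7 triples form a triangle.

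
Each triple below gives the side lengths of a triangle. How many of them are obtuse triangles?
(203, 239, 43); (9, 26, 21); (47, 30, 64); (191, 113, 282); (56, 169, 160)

(203,239,43): 43²+203² = 43058 < 57121 = 239² → obtuse
(9,26,21): 9²+21² = 522 < 676 = 26² → obtuse
(47,30,64): 30²+47² = 3109 < 4096 = 64² → obtuse
(191,113,282): 113²+191² = 49250 < 79524 = 282² → obtuse
(56,169,160): 56²+160² = 28736 > 28561 = 169² → acute
4 of the 5 are obtuse.

4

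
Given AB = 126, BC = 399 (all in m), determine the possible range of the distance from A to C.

By the triangle inequality, |126 − 399| ≤ AC ≤ 126 + 399.

273 ≤ AC ≤ 525 m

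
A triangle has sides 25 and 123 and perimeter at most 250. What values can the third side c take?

98 < c ≤ 102

Triangle inequality alone gives 98 < c < 148.
The perimeter condition gives c ≤ 250 − 25 − 123 = 102.
Intersecting the two: 98 < c ≤ 102.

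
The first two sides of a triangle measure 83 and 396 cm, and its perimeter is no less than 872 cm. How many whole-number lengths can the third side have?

Triangle inequality: 313 < x < 479. Perimeter ≥ 872 gives x ≥ 872 − 83 − 396 = 393.
So 393 ≤ x < 479; integers 393 through 478: 86 values.

86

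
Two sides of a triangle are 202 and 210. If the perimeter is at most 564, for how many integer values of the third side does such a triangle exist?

144

Triangle inequality: 8 < x < 412. Perimeter ≤ 564 gives x ≤ 564 − 202 − 210 = 152.
So 8 < x ≤ 152; integers 9 through 152: 144 values.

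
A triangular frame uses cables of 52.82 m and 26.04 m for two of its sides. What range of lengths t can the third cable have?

By the triangle inequality, t must be less than 52.82 + 26.04 = 78.86 and greater than |52.82 − 26.04| = 26.78.

26.78 < t < 78.86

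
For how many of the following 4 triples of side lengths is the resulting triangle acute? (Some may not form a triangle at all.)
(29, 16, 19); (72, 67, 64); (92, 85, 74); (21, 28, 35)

2

(29,16,19): 16²+19² = 617 < 841 = 29² → obtuse
(72,67,64): 64²+67² = 8585 > 5184 = 72² → acute
(92,85,74): 74²+85² = 12701 > 8464 = 92² → acute
(21,28,35): 21²+28² = 1225 = 35² → right
2 of the 4 are acute.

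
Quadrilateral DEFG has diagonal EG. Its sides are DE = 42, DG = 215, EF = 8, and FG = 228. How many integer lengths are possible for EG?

From triangle DEG: 173 < EG < 257.
From triangle FEG: 220 < EG < 236.
Intersection: 220 < EG < 236, so integers 221 through 235: 15 values.

15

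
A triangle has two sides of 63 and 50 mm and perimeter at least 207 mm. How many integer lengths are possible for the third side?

19

Triangle inequality: 13 < x < 113. Perimeter ≥ 207 gives x ≥ 207 − 63 − 50 = 94.
So 94 ≤ x < 113; integers 94 through 112: 19 values.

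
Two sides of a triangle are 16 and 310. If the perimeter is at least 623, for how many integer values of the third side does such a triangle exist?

29

Triangle inequality: 294 < x < 326. Perimeter ≥ 623 gives x ≥ 623 − 16 − 310 = 297.
So 297 ≤ x < 326; integers 297 through 325: 29 values.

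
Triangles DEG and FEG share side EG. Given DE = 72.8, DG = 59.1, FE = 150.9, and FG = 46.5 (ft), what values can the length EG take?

104.4 < EG < 131.9

From triangle DEG: |72.8 − 59.1| < EG < 72.8 + 59.1, i.e. 13.7 < EG < 131.9.
From triangle FEG: 104.4 < EG < 197.4.
Both must hold, so EG lies in the intersection.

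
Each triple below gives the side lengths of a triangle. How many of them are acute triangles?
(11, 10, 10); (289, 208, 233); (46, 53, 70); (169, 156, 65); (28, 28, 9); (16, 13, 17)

(11,10,10): 10²+10² = 200 > 121 = 11² → acute
(289,208,233): 208²+233² = 97553 > 83521 = 289² → acute
(46,53,70): 46²+53² = 4925 > 4900 = 70² → acute
(169,156,65): 65²+156² = 28561 = 169² → right
(28,28,9): 9²+28² = 865 > 784 = 28² → acute
(16,13,17): 13²+16² = 425 > 289 = 17² → acute
5 of the 6 are acute.

5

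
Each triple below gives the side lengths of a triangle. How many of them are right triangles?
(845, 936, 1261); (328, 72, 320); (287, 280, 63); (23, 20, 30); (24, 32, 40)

4

(845,936,1261): 845²+936² = 1590121 = 1261² → right
(328,72,320): 72²+320² = 107584 = 328² → right
(287,280,63): 63²+280² = 82369 = 287² → right
(23,20,30): 20²+23² = 929 > 900 = 30² → acute
(24,32,40): 24²+32² = 1600 = 40² → right
4 of the 5 are right.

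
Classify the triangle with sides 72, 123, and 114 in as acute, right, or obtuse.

Compare the square of the longest side to the sum of squares of the other two: 72² + 114² = 18180 > 15129 = 123².

acute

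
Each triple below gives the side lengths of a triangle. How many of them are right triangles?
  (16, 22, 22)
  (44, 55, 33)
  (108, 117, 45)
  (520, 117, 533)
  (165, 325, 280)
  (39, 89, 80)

5

(16,22,22): 16²+22² = 740 > 484 = 22² → acute
(44,55,33): 33²+44² = 3025 = 55² → right
(108,117,45): 45²+108² = 13689 = 117² → right
(520,117,533): 117²+520² = 284089 = 533² → right
(165,325,280): 165²+280² = 105625 = 325² → right
(39,89,80): 39²+80² = 7921 = 89² → right
5 of the 6 are right.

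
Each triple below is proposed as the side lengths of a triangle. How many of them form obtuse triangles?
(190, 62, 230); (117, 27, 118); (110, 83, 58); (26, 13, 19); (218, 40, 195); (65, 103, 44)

(190,62,230): 62²+190² = 39944 < 52900 = 230² → obtuse
(117,27,118): 27²+117² = 14418 > 13924 = 118² → acute
(110,83,58): 58²+83² = 10253 < 12100 = 110² → obtuse
(26,13,19): 13²+19² = 530 < 676 = 26² → obtuse
(218,40,195): 40²+195² = 39625 < 47524 = 218² → obtuse
(65,103,44): 44²+65² = 6161 < 10609 = 103² → obtuse
5 of the 6 are obtuse.

5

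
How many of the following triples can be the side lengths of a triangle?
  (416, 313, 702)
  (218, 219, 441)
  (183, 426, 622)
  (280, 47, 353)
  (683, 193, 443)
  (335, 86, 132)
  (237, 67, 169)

1

(313,416,702): 313+416 > 702 → valid
(218,219,441): 218+219 ≤ 441 → not valid
(183,426,622): 183+426 ≤ 622 → not valid
(47,280,353): 47+280 ≤ 353 → not valid
(193,443,683): 193+443 ≤ 683 → not valid
(86,132,335): 86+132 ≤ 335 → not valid
(67,169,237): 67+169 ≤ 237 → not valid
1 of the 7 triples forms a triangle.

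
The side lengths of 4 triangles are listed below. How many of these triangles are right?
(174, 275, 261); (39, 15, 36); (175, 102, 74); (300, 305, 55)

(174,275,261): 174²+261² = 98397 > 75625 = 275² → acute
(39,15,36): 15²+36² = 1521 = 39² → right
(175,102,74): 74²+102² = 15880 < 30625 = 175² → obtuse
(300,305,55): 55²+300² = 93025 = 305² → right
2 of the 4 are right.

2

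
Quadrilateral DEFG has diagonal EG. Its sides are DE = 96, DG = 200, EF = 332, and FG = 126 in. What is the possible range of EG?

From triangle DEG: |96 − 200| < EG < 96 + 200, i.e. 104 < EG < 296.
From triangle FEG: 206 < EG < 458.
Both must hold, so EG lies in the intersection.

206 < EG < 296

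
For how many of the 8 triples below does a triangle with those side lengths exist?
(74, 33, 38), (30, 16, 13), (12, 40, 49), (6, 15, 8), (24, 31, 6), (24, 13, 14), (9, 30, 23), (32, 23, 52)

4

(33,38,74): 33+38 ≤ 74 → not valid
(13,16,30): 13+16 ≤ 30 → not valid
(12,40,49): 12+40 > 49 → valid
(6,8,15): 6+8 ≤ 15 → not valid
(6,24,31): 6+24 ≤ 31 → not valid
(13,14,24): 13+14 > 24 → valid
(9,23,30): 9+23 > 30 → valid
(23,32,52): 23+32 > 52 → valid
4 of the 8 triples form a triangle.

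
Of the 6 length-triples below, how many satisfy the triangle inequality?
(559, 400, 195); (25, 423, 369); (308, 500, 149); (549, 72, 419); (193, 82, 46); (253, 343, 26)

(195,400,559): 195+400 > 559 → valid
(25,369,423): 25+369 ≤ 423 → not valid
(149,308,500): 149+308 ≤ 500 → not valid
(72,419,549): 72+419 ≤ 549 → not valid
(46,82,193): 46+82 ≤ 193 → not valid
(26,253,343): 26+253 ≤ 343 → not valid
1 of the 6 triples forms a triangle.

1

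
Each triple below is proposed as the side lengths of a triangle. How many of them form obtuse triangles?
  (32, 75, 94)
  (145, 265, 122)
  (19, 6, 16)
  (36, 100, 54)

(32,75,94): 32²+75² = 6649 < 8836 = 94² → obtuse
(145,265,122): 122²+145² = 35909 < 70225 = 265² → obtuse
(19,6,16): 6²+16² = 292 < 361 = 19² → obtuse
(36,100,54): 36+54 ≤ 100, not a triangle
3 of the 4 are obtuse.

3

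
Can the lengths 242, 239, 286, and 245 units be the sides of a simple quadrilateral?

Yes

A quadrilateral exists iff every side is shorter than the sum of the others — equivalently, the longest side is less than the sum of the rest.
Longest side 286 < 726 (sum of the remaining 3), so yes.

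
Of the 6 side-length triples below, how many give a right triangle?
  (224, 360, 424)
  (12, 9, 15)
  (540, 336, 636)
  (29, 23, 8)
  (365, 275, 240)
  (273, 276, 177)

(224,360,424): 224²+360² = 179776 = 424² → right
(12,9,15): 9²+12² = 225 = 15² → right
(540,336,636): 336²+540² = 404496 = 636² → right
(29,23,8): 8²+23² = 593 < 841 = 29² → obtuse
(365,275,240): 240²+275² = 133225 = 365² → right
(273,276,177): 177²+273² = 105858 > 76176 = 276² → acute
4 of the 6 are right.

4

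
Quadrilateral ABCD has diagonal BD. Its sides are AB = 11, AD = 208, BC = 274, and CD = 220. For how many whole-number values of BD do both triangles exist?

21

From triangle ABD: 197 < BD < 219.
From triangle CBD: 54 < BD < 494.
Intersection: 197 < BD < 219, so integers 198 through 218: 21 values.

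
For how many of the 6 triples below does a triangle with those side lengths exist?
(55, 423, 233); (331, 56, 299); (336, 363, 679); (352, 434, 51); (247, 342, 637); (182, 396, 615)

(55,233,423): 55+233 ≤ 423 → not valid
(56,299,331): 56+299 > 331 → valid
(336,363,679): 336+363 > 679 → valid
(51,352,434): 51+352 ≤ 434 → not valid
(247,342,637): 247+342 ≤ 637 → not valid
(182,396,615): 182+396 ≤ 615 → not valid
2 of the 6 triples form a triangle.

2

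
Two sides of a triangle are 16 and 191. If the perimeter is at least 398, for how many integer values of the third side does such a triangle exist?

16

Triangle inequality: 175 < x < 207. Perimeter ≥ 398 gives x ≥ 398 − 16 − 191 = 191.
So 191 ≤ x < 207; integers 191 through 206: 16 values.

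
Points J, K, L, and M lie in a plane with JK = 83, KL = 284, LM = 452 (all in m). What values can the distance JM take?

The maximum is all hops collinear in one direction: 83 + 284 + 452 = 819.
The longest hop is 452; the others sum to 367. Folding the others back against it leaves at least 452 − 367 = 85.

85 ≤ JM ≤ 819 m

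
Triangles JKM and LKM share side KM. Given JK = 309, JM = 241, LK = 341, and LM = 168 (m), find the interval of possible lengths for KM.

173 < KM < 509

From triangle JKM: |309 − 241| < KM < 309 + 241, i.e. 68 < KM < 550.
From triangle LKM: 173 < KM < 509.
Both must hold, so KM lies in the intersection.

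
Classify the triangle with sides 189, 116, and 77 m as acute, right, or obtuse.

obtuse

Compare the square of the longest side to the sum of squares of the other two: 77² + 116² = 19385 < 35721 = 189².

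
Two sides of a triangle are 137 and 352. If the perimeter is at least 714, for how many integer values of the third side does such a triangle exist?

264

Triangle inequality: 215 < x < 489. Perimeter ≥ 714 gives x ≥ 714 − 137 − 352 = 225.
So 225 ≤ x < 489; integers 225 through 488: 264 values.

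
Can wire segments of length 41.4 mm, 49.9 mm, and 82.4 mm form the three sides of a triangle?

Yes

The longest side is 82.4, and the other two sum to 91.3.
Since 91.3 > 82.4, the triangle inequality holds.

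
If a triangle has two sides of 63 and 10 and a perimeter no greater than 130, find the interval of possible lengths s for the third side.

53 < s ≤ 57

Triangle inequality alone gives 53 < s < 73.
The perimeter condition gives s ≤ 130 − 63 − 10 = 57.
Intersecting the two: 53 < s ≤ 57.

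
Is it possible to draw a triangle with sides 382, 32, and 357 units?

The longest side is 382, and the other two sum to 389.
Since 389 > 382, the triangle inequality holds.

Yes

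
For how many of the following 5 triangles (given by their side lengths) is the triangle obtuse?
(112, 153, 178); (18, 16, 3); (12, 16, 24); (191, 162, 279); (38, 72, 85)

(112,153,178): 112²+153² = 35953 > 31684 = 178² → acute
(18,16,3): 3²+16² = 265 < 324 = 18² → obtuse
(12,16,24): 12²+16² = 400 < 576 = 24² → obtuse
(191,162,279): 162²+191² = 62725 < 77841 = 279² → obtuse
(38,72,85): 38²+72² = 6628 < 7225 = 85² → obtuse
4 of the 5 are obtuse.

4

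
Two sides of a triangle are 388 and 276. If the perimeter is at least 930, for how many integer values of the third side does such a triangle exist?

398

Triangle inequality: 112 < x < 664. Perimeter ≥ 930 gives x ≥ 930 − 388 − 276 = 266.
So 266 ≤ x < 664; integers 266 through 663: 398 values.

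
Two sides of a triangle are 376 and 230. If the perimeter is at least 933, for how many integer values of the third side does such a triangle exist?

279

Triangle inequality: 146 < x < 606. Perimeter ≥ 933 gives x ≥ 933 − 376 − 230 = 327.
So 327 ≤ x < 606; integers 327 through 605: 279 values.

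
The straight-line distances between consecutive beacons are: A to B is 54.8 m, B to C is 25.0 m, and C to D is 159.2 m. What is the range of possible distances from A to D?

79.4 ≤ AD ≤ 239.0 m

The maximum is all hops collinear in one direction: 54.8 + 25.0 + 159.2 = 239.0.
The longest hop is 159.2; the others sum to 79.8. Folding the others back against it leaves at least 159.2 − 79.8 = 79.4.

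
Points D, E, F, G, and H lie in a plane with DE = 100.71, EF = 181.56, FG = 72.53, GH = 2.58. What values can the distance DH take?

5.74 ≤ DH ≤ 357.38

The maximum is all hops collinear in one direction: 100.71 + 181.56 + 72.53 + 2.58 = 357.38.
The longest hop is 181.56; the others sum to 175.82. Folding the others back against it leaves at least 181.56 − 175.82 = 5.74.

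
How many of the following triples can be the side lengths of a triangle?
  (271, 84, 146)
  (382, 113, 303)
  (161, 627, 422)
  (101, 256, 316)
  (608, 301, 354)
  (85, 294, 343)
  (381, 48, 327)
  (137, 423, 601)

(84,146,271): 84+146 ≤ 271 → not valid
(113,303,382): 113+303 > 382 → valid
(161,422,627): 161+422 ≤ 627 → not valid
(101,256,316): 101+256 > 316 → valid
(301,354,608): 301+354 > 608 → valid
(85,294,343): 85+294 > 343 → valid
(48,327,381): 48+327 ≤ 381 → not valid
(137,423,601): 137+423 ≤ 601 → not valid
4 of the 8 triples form a triangle.

4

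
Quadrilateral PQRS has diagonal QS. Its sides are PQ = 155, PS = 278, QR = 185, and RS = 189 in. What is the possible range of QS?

From triangle PQS: |155 − 278| < QS < 155 + 278, i.e. 123 < QS < 433.
From triangle RQS: 4 < QS < 374.
Both must hold, so QS lies in the intersection.

123 < QS < 374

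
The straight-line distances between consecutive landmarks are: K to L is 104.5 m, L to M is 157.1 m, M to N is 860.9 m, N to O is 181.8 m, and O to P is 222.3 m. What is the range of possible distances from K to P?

195.2 ≤ KP ≤ 1526.6 m

The maximum is all hops collinear in one direction: 104.5 + 157.1 + 860.9 + 181.8 + 222.3 = 1526.6.
The longest hop is 860.9; the others sum to 665.7. Folding the others back against it leaves at least 860.9 − 665.7 = 195.2.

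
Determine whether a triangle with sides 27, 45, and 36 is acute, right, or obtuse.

right

Compare the square of the longest side to the sum of squares of the other two: 27² + 36² = 2025 = 45².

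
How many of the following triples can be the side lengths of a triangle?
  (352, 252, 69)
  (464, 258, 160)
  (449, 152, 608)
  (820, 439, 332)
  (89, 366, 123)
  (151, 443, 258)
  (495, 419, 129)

1

(69,252,352): 69+252 ≤ 352 → not valid
(160,258,464): 160+258 ≤ 464 → not valid
(152,449,608): 152+449 ≤ 608 → not valid
(332,439,820): 332+439 ≤ 820 → not valid
(89,123,366): 89+123 ≤ 366 → not valid
(151,258,443): 151+258 ≤ 443 → not valid
(129,419,495): 129+419 > 495 → valid
1 of the 7 triples forms a triangle.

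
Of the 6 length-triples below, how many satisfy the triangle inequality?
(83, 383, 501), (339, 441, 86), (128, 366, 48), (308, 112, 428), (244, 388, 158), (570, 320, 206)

(83,383,501): 83+383 ≤ 501 → not valid
(86,339,441): 86+339 ≤ 441 → not valid
(48,128,366): 48+128 ≤ 366 → not valid
(112,308,428): 112+308 ≤ 428 → not valid
(158,244,388): 158+244 > 388 → valid
(206,320,570): 206+320 ≤ 570 → not valid
1 of the 6 triples forms a triangle.

1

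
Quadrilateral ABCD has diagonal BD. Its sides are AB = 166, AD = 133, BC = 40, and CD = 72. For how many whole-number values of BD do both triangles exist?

78

From triangle ABD: 33 < BD < 299.
From triangle CBD: 32 < BD < 112.
Intersection: 33 < BD < 112, so integers 34 through 111: 78 values.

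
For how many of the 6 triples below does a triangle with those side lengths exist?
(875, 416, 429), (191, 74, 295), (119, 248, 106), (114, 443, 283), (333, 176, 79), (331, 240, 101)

1

(416,429,875): 416+429 ≤ 875 → not valid
(74,191,295): 74+191 ≤ 295 → not valid
(106,119,248): 106+119 ≤ 248 → not valid
(114,283,443): 114+283 ≤ 443 → not valid
(79,176,333): 79+176 ≤ 333 → not valid
(101,240,331): 101+240 > 331 → valid
1 of the 6 triples forms a triangle.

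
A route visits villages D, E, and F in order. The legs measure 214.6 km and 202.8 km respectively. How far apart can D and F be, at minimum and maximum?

11.8 ≤ DF ≤ 417.4 km

By the triangle inequality, |214.6 − 202.8| ≤ DF ≤ 214.6 + 202.8.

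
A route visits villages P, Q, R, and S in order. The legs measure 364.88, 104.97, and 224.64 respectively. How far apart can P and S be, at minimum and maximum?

35.27 ≤ PS ≤ 694.49

The maximum is all hops collinear in one direction: 364.88 + 104.97 + 224.64 = 694.49.
The longest hop is 364.88; the others sum to 329.61. Folding the others back against it leaves at least 364.88 − 329.61 = 35.27.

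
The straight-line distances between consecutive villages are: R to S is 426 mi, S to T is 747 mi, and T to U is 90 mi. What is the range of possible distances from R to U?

231 ≤ RU ≤ 1263 mi

The maximum is all hops collinear in one direction: 426 + 747 + 90 = 1263.
The longest hop is 747; the others sum to 516. Folding the others back against it leaves at least 747 − 516 = 231.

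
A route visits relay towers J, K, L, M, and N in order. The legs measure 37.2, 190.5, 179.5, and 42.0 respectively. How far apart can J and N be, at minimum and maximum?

The maximum is all hops collinear in one direction: 37.2 + 190.5 + 179.5 + 42.0 = 449.2.
The longest hop is 190.5; the others sum to 258.7. Since 190.5 ≤ 258.7, the path can fold back on itself completely, so the minimum distance is 0.

0 ≤ JN ≤ 449.2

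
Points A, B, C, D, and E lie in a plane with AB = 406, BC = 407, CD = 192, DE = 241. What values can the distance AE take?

The maximum is all hops collinear in one direction: 406 + 407 + 192 + 241 = 1246.
The longest hop is 407; the others sum to 839. Since 407 ≤ 839, the path can fold back on itself completely, so the minimum distance is 0.

0 ≤ AE ≤ 1246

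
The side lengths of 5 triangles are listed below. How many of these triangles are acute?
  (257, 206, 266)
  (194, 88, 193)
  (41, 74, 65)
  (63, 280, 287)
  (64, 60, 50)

4

(257,206,266): 206²+257² = 108485 > 70756 = 266² → acute
(194,88,193): 88²+193² = 44993 > 37636 = 194² → acute
(41,74,65): 41²+65² = 5906 > 5476 = 74² → acute
(63,280,287): 63²+280² = 82369 = 287² → right
(64,60,50): 50²+60² = 6100 > 4096 = 64² → acute
4 of the 5 are acute.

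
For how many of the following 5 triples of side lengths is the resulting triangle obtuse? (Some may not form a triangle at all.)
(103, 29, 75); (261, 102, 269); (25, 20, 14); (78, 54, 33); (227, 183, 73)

(103,29,75): 29²+75² = 6466 < 10609 = 103² → obtuse
(261,102,269): 102²+261² = 78525 > 72361 = 269² → acute
(25,20,14): 14²+20² = 596 < 625 = 25² → obtuse
(78,54,33): 33²+54² = 4005 < 6084 = 78² → obtuse
(227,183,73): 73²+183² = 38818 < 51529 = 227² → obtuse
4 of the 5 are obtuse.

4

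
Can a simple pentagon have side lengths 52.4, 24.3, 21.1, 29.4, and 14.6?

Yes

A pentagon exists iff every side is shorter than the sum of the others — equivalently, the longest side is less than the sum of the rest.
Longest side 52.4 < 89.4 (sum of the remaining 4), so yes.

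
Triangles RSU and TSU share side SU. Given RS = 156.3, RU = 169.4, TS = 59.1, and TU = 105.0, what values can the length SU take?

From triangle RSU: |156.3 − 169.4| < SU < 156.3 + 169.4, i.e. 13.1 < SU < 325.7.
From triangle TSU: 45.9 < SU < 164.1.
Both must hold, so SU lies in the intersection.

45.9 < SU < 164.1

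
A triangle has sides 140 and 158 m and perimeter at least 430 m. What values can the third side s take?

132 ≤ s < 298

Triangle inequality alone gives 18 < s < 298.
The perimeter condition gives s ≥ 430 − 140 − 158 = 132.
Intersecting the two: 132 ≤ s < 298.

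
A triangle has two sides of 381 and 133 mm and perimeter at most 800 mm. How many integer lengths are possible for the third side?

Triangle inequality: 248 < x < 514. Perimeter ≤ 800 gives x ≤ 800 − 381 − 133 = 286.
So 248 < x ≤ 286; integers 249 through 286: 38 values.

38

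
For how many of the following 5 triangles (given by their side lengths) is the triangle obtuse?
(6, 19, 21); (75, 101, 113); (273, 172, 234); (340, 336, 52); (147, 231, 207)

1

(6,19,21): 6²+19² = 397 < 441 = 21² → obtuse
(75,101,113): 75²+101² = 15826 > 12769 = 113² → acute
(273,172,234): 172²+234² = 84340 > 74529 = 273² → acute
(340,336,52): 52²+336² = 115600 = 340² → right
(147,231,207): 147²+207² = 64458 > 53361 = 231² → acute
1 of the 5 is obtuse.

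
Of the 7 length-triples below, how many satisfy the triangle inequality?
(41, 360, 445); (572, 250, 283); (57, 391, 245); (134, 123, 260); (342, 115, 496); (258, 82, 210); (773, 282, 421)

(41,360,445): 41+360 ≤ 445 → not valid
(250,283,572): 250+283 ≤ 572 → not valid
(57,245,391): 57+245 ≤ 391 → not valid
(123,134,260): 123+134 ≤ 260 → not valid
(115,342,496): 115+342 ≤ 496 → not valid
(82,210,258): 82+210 > 258 → valid
(282,421,773): 282+421 ≤ 773 → not valid
1 of the 7 triples forms a triangle.

1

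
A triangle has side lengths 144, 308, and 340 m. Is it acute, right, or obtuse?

Compare the square of the longest side to the sum of squares of the other two: 144² + 308² = 115600 = 340².

right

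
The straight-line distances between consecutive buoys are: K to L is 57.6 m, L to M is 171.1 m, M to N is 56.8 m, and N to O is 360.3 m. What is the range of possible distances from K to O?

The maximum is all hops collinear in one direction: 57.6 + 171.1 + 56.8 + 360.3 = 645.8.
The longest hop is 360.3; the others sum to 285.5. Folding the others back against it leaves at least 360.3 − 285.5 = 74.8.

74.8 ≤ KO ≤ 645.8 m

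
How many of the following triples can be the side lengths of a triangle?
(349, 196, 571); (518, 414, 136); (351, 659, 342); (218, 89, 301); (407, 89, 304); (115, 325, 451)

(196,349,571): 196+349 ≤ 571 → not valid
(136,414,518): 136+414 > 518 → valid
(342,351,659): 342+351 > 659 → valid
(89,218,301): 89+218 > 301 → valid
(89,304,407): 89+304 ≤ 407 → not valid
(115,325,451): 115+325 ≤ 451 → not valid
3 of the 6 triples form a triangle.

3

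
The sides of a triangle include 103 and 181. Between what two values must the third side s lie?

78 < s < 284

By the triangle inequality, s must be less than 103 + 181 = 284 and greater than |103 − 181| = 78.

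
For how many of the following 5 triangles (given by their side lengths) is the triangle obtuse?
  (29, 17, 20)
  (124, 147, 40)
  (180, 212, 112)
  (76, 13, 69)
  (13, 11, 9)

3

(29,17,20): 17²+20² = 689 < 841 = 29² → obtuse
(124,147,40): 40²+124² = 16976 < 21609 = 147² → obtuse
(180,212,112): 112²+180² = 44944 = 212² → right
(76,13,69): 13²+69² = 4930 < 5776 = 76² → obtuse
(13,11,9): 9²+11² = 202 > 169 = 13² → acute
3 of the 5 are obtuse.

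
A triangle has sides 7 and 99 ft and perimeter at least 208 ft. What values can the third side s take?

102 ≤ s < 106

Triangle inequality alone gives 92 < s < 106.
The perimeter condition gives s ≥ 208 − 7 − 99 = 102.
Intersecting the two: 102 ≤ s < 106.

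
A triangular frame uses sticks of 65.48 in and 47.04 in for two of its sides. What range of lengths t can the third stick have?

By the triangle inequality, t must be less than 65.48 + 47.04 = 112.52 and greater than |65.48 − 47.04| = 18.44.

18.44 < t < 112.52 (in)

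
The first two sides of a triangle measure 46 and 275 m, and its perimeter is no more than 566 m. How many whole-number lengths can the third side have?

Triangle inequality: 229 < x < 321. Perimeter ≤ 566 gives x ≤ 566 − 46 − 275 = 245.
So 229 < x ≤ 245; integers 230 through 245: 16 values.

16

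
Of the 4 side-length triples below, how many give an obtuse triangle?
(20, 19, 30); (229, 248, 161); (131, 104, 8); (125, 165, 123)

1

(20,19,30): 19²+20² = 761 < 900 = 30² → obtuse
(229,248,161): 161²+229² = 78362 > 61504 = 248² → acute
(131,104,8): 8+104 ≤ 131, not a triangle
(125,165,123): 123²+125² = 30754 > 27225 = 165² → acute
1 of the 4 is obtuse.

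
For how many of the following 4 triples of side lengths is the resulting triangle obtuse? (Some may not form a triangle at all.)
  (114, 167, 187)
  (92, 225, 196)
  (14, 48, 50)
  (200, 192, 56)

(114,167,187): 114²+167² = 40885 > 34969 = 187² → acute
(92,225,196): 92²+196² = 46880 < 50625 = 225² → obtuse
(14,48,50): 14²+48² = 2500 = 50² → right
(200,192,56): 56²+192² = 40000 = 200² → right
1 of the 4 is obtuse.

1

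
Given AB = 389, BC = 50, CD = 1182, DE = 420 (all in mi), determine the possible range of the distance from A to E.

The maximum is all hops collinear in one direction: 389 + 50 + 1182 + 420 = 2041.
The longest hop is 1182; the others sum to 859. Folding the others back against it leaves at least 1182 − 859 = 323.

323 ≤ AE ≤ 2041 mi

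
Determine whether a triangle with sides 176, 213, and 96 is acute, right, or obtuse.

obtuse

Compare the square of the longest side to the sum of squares of the other two: 96² + 176² = 40192 < 45369 = 213².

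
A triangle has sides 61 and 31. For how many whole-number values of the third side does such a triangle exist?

61

The third side lies in the open interval (30, 92).
Integers from 31 to 91 inclusive: 91 − 31 + 1 = 61.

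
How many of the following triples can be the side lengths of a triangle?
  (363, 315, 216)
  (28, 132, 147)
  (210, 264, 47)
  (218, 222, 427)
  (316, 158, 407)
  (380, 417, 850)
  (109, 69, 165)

5

(216,315,363): 216+315 > 363 → valid
(28,132,147): 28+132 > 147 → valid
(47,210,264): 47+210 ≤ 264 → not valid
(218,222,427): 218+222 > 427 → valid
(158,316,407): 158+316 > 407 → valid
(380,417,850): 380+417 ≤ 850 → not valid
(69,109,165): 69+109 > 165 → valid
5 of the 7 triples form a triangle.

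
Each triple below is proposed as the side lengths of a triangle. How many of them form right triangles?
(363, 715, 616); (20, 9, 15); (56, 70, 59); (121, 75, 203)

(363,715,616): 363²+616² = 511225 = 715² → right
(20,9,15): 9²+15² = 306 < 400 = 20² → obtuse
(56,70,59): 56²+59² = 6617 > 4900 = 70² → acute
(121,75,203): 75+121 ≤ 203, not a triangle
1 of the 4 is right.

1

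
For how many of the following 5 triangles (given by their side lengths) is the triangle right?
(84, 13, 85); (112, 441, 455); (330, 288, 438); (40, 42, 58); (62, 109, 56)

(84,13,85): 13²+84² = 7225 = 85² → right
(112,441,455): 112²+441² = 207025 = 455² → right
(330,288,438): 288²+330² = 191844 = 438² → right
(40,42,58): 40²+42² = 3364 = 58² → right
(62,109,56): 56²+62² = 6980 < 11881 = 109² → obtuse
4 of the 5 are right.

4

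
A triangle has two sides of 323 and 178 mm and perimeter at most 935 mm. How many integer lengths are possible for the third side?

289

Triangle inequality: 145 < x < 501. Perimeter ≤ 935 gives x ≤ 935 − 323 − 178 = 434.
So 145 < x ≤ 434; integers 146 through 434: 289 values.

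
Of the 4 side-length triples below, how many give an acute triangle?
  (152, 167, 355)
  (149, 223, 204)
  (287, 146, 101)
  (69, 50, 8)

1

(152,167,355): 152+167 ≤ 355, not a triangle
(149,223,204): 149²+204² = 63817 > 49729 = 223² → acute
(287,146,101): 101+146 ≤ 287, not a triangle
(69,50,8): 8+50 ≤ 69, not a triangle
1 of the 4 is acute.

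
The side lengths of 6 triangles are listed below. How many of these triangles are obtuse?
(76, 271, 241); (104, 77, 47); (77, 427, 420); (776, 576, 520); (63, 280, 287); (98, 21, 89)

3

(76,271,241): 76²+241² = 63857 < 73441 = 271² → obtuse
(104,77,47): 47²+77² = 8138 < 10816 = 104² → obtuse
(77,427,420): 77²+420² = 182329 = 427² → right
(776,576,520): 520²+576² = 602176 = 776² → right
(63,280,287): 63²+280² = 82369 = 287² → right
(98,21,89): 21²+89² = 8362 < 9604 = 98² → obtuse
3 of the 6 are obtuse.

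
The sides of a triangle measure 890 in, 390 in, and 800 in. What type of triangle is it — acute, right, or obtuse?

Compare the square of the longest side to the sum of squares of the other two: 390² + 800² = 792100 = 890².

right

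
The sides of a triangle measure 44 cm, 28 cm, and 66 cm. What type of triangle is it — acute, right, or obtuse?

Compare the square of the longest side to the sum of squares of the other two: 28² + 44² = 2720 < 4356 = 66².

obtuse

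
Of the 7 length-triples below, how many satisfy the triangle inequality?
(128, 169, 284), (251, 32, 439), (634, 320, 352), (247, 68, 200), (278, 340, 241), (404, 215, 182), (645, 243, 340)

4

(128,169,284): 128+169 > 284 → valid
(32,251,439): 32+251 ≤ 439 → not valid
(320,352,634): 320+352 > 634 → valid
(68,200,247): 68+200 > 247 → valid
(241,278,340): 241+278 > 340 → valid
(182,215,404): 182+215 ≤ 404 → not valid
(243,340,645): 243+340 ≤ 645 → not valid
4 of the 7 triples form a triangle.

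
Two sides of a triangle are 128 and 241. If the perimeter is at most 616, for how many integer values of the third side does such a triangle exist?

134

Triangle inequality: 113 < x < 369. Perimeter ≤ 616 gives x ≤ 616 − 128 − 241 = 247.
So 113 < x ≤ 247; integers 114 through 247: 134 values.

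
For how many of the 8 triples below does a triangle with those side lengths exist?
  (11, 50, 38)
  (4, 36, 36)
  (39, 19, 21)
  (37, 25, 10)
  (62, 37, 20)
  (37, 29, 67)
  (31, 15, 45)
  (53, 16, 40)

(11,38,50): 11+38 ≤ 50 → not valid
(4,36,36): 4+36 > 36 → valid
(19,21,39): 19+21 > 39 → valid
(10,25,37): 10+25 ≤ 37 → not valid
(20,37,62): 20+37 ≤ 62 → not valid
(29,37,67): 29+37 ≤ 67 → not valid
(15,31,45): 15+31 > 45 → valid
(16,40,53): 16+40 > 53 → valid
4 of the 8 triples form a triangle.

4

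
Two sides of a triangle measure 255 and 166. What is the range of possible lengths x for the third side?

89 < x < 421

By the triangle inequality, x must be less than 255 + 166 = 421 and greater than |255 − 166| = 89.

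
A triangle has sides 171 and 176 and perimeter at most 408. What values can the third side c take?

5 < c ≤ 61

Triangle inequality alone gives 5 < c < 347.
The perimeter condition gives c ≤ 408 − 171 − 176 = 61.
Intersecting the two: 5 < c ≤ 61.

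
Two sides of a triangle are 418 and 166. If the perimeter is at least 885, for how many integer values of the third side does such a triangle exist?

283

Triangle inequality: 252 < x < 584. Perimeter ≥ 885 gives x ≥ 885 − 418 − 166 = 301.
So 301 ≤ x < 584; integers 301 through 583: 283 values.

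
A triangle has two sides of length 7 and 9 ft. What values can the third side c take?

By the triangle inequality, c must be less than 7 + 9 = 16 and greater than |7 − 9| = 2.

2 < c < 16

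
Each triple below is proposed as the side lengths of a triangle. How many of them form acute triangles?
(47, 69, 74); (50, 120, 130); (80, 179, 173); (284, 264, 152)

(47,69,74): 47²+69² = 6970 > 5476 = 74² → acute
(50,120,130): 50²+120² = 16900 = 130² → right
(80,179,173): 80²+173² = 36329 > 32041 = 179² → acute
(284,264,152): 152²+264² = 92800 > 80656 = 284² → acute
3 of the 4 are acute.

3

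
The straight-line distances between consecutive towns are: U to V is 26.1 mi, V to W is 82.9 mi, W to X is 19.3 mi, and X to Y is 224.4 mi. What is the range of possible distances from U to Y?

The maximum is all hops collinear in one direction: 26.1 + 82.9 + 19.3 + 224.4 = 352.7.
The longest hop is 224.4; the others sum to 128.3. Folding the others back against it leaves at least 224.4 − 128.3 = 96.1.

96.1 ≤ UY ≤ 352.7 mi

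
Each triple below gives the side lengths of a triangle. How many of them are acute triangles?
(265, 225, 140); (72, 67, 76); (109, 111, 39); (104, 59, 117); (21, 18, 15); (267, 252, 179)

(265,225,140): 140²+225² = 70225 = 265² → right
(72,67,76): 67²+72² = 9673 > 5776 = 76² → acute
(109,111,39): 39²+109² = 13402 > 12321 = 111² → acute
(104,59,117): 59²+104² = 14297 > 13689 = 117² → acute
(21,18,15): 15²+18² = 549 > 441 = 21² → acute
(267,252,179): 179²+252² = 95545 > 71289 = 267² → acute
5 of the 6 are acute.

5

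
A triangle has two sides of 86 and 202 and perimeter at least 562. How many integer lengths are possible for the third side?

14

Triangle inequality: 116 < x < 288. Perimeter ≥ 562 gives x ≥ 562 − 86 − 202 = 274.
So 274 ≤ x < 288; integers 274 through 287: 14 values.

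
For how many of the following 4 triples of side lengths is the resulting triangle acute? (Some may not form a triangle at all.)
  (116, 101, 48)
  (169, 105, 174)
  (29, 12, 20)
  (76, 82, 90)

2

(116,101,48): 48²+101² = 12505 < 13456 = 116² → obtuse
(169,105,174): 105²+169² = 39586 > 30276 = 174² → acute
(29,12,20): 12²+20² = 544 < 841 = 29² → obtuse
(76,82,90): 76²+82² = 12500 > 8100 = 90² → acute
2 of the 4 are acute.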